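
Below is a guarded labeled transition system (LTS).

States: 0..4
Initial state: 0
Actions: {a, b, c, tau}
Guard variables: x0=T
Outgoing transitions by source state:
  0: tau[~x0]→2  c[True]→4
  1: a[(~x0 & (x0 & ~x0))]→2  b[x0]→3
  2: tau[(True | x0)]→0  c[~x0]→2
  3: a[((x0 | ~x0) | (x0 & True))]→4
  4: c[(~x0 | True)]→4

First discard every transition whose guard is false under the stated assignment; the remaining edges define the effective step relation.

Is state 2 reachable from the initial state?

Answer: UNREACHABLE

Trace:
After dropping false guards: 5 live edges.
depth 0: {0}
depth 1: {4}  cumulative {0,4}
R = {0,4}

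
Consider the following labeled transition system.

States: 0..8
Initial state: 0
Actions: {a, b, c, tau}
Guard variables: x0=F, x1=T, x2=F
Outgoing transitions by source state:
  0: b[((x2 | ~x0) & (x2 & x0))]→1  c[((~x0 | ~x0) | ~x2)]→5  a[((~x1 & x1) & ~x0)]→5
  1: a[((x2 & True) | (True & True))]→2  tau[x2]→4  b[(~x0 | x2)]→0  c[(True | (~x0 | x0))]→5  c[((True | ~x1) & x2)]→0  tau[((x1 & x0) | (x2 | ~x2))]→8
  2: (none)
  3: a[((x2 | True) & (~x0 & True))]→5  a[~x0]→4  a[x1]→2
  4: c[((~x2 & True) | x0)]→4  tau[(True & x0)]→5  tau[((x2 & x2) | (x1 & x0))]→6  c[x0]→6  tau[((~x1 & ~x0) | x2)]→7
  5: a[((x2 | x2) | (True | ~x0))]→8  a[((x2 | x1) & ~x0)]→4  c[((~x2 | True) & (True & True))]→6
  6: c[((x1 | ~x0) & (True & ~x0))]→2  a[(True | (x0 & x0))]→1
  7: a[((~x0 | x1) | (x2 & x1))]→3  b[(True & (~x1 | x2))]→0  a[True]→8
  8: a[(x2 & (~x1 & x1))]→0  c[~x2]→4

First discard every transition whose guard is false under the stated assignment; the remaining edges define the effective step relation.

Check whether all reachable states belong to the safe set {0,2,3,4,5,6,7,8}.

Answer: INVARIANT VIOLATED at state 1

Trace:
Safe = {0,2,3,4,5,6,7,8}
R = {0,1,2,4,5,6,8}
  0: ✓
  1: outside
  2: ✓
  4: ✓
  5: ✓
  6: ✓
  8: ✓
reach 1 via c·c·a — violates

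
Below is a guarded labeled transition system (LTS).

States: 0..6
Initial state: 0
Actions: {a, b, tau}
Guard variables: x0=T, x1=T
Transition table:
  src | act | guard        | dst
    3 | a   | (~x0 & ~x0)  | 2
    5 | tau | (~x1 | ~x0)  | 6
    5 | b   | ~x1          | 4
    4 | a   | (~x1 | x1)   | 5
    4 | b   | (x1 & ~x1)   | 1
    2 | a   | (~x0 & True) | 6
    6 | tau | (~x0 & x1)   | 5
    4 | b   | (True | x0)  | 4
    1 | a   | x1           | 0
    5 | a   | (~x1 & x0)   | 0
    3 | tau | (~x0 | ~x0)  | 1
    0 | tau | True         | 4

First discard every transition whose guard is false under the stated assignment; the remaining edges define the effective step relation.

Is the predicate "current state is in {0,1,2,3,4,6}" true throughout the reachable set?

Answer: INVARIANT VIOLATED at state 5

Trace:
Allowed set {0,1,2,3,4,6}
Reach set: {0,4,5}
  0: ✓
  4: ✓
  5: VIOLATES
reach 5 via tau·a — violates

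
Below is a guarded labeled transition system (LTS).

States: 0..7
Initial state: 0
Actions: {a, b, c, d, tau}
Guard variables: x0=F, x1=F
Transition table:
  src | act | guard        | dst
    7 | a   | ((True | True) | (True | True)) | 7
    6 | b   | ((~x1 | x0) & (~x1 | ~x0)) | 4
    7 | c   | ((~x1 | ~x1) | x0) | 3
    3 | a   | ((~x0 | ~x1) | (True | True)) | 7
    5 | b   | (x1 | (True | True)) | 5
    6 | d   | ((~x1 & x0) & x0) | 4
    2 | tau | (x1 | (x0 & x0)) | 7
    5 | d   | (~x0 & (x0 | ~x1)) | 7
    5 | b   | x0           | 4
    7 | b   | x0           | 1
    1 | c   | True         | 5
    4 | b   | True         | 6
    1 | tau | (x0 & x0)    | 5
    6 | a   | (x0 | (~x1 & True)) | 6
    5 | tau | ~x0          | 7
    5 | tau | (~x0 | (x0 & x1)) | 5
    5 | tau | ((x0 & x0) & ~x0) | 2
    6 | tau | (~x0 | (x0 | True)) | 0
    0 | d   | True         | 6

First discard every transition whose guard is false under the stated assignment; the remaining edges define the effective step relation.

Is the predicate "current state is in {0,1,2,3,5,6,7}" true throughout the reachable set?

Inv-set: {0,1,2,3,5,6,7}
Reach set: {0,4,6}
  0: ✓
  4: outside
  6: ✓
counterexample path to 4: d·b

Answer: INVARIANT VIOLATED at state 4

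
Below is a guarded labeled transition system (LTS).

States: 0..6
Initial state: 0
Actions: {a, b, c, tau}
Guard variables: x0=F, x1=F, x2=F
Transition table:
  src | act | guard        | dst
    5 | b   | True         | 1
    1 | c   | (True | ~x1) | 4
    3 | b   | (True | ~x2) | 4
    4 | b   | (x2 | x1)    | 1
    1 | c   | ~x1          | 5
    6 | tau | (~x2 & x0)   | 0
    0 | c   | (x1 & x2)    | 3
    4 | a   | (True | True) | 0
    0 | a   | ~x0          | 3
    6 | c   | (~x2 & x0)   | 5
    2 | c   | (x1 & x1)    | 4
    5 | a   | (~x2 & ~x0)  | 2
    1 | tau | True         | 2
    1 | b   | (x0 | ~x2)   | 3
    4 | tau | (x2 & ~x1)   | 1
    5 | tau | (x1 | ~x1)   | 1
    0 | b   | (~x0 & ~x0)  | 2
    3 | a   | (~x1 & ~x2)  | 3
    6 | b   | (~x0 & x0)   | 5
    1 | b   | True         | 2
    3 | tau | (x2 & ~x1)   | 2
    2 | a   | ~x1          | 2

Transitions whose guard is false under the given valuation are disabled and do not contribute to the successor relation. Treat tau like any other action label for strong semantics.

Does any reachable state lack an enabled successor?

Answer: DEADLOCK-FREE

Trace:
R = {0,2,3,4}
  0: a→3  b→2  [2 exit(s)]
  2: a→2  [1 exit(s)]
  3: a→3  b→4  [2 exit(s)]
  4: a→0  [1 exit(s)]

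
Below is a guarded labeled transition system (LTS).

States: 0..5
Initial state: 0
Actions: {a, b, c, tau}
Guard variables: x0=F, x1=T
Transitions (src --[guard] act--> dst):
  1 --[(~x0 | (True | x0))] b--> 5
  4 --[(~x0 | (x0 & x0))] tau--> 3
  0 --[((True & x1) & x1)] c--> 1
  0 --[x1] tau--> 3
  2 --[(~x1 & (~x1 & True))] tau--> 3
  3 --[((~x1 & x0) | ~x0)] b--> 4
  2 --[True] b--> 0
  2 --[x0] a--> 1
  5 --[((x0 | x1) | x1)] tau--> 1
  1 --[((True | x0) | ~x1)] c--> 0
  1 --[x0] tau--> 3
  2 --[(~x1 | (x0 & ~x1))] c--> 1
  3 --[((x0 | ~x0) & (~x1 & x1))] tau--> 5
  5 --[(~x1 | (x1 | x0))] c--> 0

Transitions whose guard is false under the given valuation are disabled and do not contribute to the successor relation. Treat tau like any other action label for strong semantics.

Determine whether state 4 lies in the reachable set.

Guard filter leaves 9 enabled edge(s).
depth 0: {0}
depth 1: {1,3}  total {0,1,3}
depth 2: {4,5}  total {0,1,3,4,5}
Reach set: {0,1,3,4,5}
trace reaching 4: tau·b

Answer: REACHABLE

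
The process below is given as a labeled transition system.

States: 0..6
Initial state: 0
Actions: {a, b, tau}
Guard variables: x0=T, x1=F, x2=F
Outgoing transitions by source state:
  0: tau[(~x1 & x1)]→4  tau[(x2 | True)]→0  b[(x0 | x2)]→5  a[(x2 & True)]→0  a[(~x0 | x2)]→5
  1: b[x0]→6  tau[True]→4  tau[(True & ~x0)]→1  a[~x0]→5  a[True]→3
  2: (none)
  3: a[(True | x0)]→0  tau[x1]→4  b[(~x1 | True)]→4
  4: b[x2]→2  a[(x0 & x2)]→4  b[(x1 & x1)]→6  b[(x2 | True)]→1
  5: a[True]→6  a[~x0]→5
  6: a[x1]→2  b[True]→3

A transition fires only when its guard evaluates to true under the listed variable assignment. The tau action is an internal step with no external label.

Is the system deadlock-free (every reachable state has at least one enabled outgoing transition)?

Reach set: {0,1,3,4,5,6}
  0: b→5  tau→0  [deg 2]
  1: a→3  b→6  tau→4  [deg 3]
  3: a→0  b→4  [deg 2]
  4: b→1  [deg 1]
  5: a→6  [deg 1]
  6: b→3  [deg 1]

Answer: DEADLOCK-FREE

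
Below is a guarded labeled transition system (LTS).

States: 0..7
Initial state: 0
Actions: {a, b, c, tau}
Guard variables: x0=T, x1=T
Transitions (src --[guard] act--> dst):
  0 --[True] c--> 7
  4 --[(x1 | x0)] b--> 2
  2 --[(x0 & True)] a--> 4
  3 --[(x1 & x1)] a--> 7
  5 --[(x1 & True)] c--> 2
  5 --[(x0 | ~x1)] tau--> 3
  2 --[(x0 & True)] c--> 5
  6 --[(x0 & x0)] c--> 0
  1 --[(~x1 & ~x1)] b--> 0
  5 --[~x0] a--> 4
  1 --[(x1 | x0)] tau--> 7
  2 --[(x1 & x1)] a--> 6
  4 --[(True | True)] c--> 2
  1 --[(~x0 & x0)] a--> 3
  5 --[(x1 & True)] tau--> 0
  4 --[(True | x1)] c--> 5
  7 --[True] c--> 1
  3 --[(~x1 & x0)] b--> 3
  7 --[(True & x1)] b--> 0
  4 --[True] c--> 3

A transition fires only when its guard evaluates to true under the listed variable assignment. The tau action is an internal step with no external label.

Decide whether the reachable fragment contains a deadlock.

Answer: DEADLOCK-FREE

Working:
Reach set: {0,1,7}
  0: c→7  [deg 1]
  1: tau→7  [deg 1]
  7: b→0  c→1  [deg 2]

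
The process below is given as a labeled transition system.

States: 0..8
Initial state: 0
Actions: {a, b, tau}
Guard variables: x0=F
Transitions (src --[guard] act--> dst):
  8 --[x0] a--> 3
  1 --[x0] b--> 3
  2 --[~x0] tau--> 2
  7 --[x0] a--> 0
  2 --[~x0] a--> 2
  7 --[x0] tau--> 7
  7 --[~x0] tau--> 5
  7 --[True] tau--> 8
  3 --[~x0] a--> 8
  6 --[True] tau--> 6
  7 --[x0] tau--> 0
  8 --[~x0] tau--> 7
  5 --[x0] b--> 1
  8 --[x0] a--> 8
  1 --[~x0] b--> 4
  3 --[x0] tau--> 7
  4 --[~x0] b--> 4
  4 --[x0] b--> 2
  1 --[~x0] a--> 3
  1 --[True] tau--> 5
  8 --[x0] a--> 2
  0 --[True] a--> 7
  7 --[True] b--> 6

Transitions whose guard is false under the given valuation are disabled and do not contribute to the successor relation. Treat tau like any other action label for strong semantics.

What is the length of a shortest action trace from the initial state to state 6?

Answer: 2

Working:
Layered search for 6:
  L0 = {0}
  L1 = {7}
  L2 = {5,6,8}
depth(6)=2, e.g. a·b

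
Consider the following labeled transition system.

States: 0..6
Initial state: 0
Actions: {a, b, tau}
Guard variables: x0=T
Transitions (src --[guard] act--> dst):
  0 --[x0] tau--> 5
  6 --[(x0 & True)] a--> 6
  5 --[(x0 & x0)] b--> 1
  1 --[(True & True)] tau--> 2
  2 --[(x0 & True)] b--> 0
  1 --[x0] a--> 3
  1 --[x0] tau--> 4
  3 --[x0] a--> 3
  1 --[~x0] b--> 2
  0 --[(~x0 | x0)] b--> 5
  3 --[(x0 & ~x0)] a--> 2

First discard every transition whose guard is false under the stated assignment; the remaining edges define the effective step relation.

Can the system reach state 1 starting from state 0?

Answer: REACHABLE

Trace:
After dropping false guards: 9 live edges.
depth 0: {0}
depth 1: {5}  total {0,5}
depth 2: {1}  total {0,1,5}
depth 3: {2,3,4}  total {0,1,2,3,4,5}
R = {0,1,2,3,4,5}
trace reaching 1: tau·b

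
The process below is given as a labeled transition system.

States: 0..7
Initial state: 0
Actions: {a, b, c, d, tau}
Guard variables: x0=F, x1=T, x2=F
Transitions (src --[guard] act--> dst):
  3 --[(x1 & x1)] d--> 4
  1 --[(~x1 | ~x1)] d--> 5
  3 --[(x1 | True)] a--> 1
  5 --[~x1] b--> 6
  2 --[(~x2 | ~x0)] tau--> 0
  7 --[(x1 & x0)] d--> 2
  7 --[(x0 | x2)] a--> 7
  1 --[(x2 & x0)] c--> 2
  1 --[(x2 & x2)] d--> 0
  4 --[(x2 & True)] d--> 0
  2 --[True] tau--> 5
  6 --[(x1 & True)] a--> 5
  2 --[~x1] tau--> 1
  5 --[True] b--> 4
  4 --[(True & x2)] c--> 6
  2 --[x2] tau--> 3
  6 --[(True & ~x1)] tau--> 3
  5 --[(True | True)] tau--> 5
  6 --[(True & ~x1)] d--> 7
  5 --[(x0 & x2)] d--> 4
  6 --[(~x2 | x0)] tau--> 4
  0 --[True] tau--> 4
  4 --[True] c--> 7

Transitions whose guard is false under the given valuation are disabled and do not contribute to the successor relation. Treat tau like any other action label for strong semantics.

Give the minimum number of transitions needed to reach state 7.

Answer: 2

Analysis:
BFS to 7:
  L0 = {0}
  L1 = {4}
  L2 = {7}
first hit 7 at d=2 via tau·c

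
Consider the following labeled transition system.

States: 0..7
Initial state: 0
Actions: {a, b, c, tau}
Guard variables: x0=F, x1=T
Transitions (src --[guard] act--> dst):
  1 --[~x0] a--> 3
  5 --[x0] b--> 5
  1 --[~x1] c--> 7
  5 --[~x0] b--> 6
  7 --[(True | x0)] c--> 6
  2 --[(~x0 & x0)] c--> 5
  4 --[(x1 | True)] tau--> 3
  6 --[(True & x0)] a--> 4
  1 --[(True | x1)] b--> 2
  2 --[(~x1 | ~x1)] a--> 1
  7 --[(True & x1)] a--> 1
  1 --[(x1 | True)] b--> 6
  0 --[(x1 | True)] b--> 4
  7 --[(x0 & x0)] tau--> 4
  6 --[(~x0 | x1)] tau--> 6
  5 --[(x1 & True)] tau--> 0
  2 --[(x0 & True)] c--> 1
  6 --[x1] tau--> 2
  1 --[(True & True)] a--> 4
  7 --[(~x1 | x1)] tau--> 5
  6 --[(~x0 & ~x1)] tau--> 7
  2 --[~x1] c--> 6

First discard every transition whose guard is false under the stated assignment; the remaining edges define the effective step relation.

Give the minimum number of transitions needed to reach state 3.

Breadth-first toward 3:
  Layer 0: {0}
  Layer 1: {4}
  Layer 2: {3}
3 enters at depth 2; path b·tau

Answer: 2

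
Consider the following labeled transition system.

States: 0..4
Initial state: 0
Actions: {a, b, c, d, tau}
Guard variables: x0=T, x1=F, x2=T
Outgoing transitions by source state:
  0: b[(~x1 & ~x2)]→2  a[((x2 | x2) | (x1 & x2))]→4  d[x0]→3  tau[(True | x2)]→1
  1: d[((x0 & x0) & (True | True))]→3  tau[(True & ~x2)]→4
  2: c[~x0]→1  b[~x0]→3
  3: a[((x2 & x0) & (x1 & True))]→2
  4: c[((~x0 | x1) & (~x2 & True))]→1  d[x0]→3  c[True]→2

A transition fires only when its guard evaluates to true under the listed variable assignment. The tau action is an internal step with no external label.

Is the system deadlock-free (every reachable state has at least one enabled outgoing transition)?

Answer: DEADLOCK at state 2

Trace:
R = {0,1,2,3,4}
  0: a→4  d→3  tau→1  [3 out]
  1: d→3  [1 out]
  2: ∅  [no exit]
  3: ∅  [no exit]
  4: c→2  d→3  [2 out]
trace reaching 2: a·c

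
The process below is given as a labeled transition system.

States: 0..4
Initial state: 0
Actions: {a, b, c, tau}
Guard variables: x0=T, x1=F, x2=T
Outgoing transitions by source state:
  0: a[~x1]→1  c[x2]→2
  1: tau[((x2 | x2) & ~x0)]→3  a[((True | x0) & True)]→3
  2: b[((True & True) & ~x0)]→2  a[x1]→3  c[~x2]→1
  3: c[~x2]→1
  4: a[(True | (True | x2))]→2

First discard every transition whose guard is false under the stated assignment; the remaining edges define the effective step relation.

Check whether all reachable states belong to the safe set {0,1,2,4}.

Answer: INVARIANT VIOLATED at state 3

Working:
Inv-set: {0,1,2,4}
Reachable = {0,1,2,3}
  0: safe
  1: safe
  2: safe
  3: VIOLATES
counterexample path to 3: a·a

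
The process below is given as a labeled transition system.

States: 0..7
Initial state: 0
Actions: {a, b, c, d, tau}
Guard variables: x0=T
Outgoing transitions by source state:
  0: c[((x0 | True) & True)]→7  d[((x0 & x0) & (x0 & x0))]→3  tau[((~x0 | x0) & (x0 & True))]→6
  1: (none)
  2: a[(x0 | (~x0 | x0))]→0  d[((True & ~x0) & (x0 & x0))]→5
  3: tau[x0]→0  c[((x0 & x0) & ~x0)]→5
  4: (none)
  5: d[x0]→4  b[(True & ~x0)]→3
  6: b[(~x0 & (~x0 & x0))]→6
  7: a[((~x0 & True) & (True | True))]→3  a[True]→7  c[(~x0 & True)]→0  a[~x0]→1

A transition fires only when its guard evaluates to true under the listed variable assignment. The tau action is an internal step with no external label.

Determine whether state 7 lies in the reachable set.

After dropping false guards: 7 live edges.
L0 = {0}
L1 = {3,6,7}  now seen {0,3,6,7}
Reach set: {0,3,6,7}
witness 7: c

Answer: REACHABLE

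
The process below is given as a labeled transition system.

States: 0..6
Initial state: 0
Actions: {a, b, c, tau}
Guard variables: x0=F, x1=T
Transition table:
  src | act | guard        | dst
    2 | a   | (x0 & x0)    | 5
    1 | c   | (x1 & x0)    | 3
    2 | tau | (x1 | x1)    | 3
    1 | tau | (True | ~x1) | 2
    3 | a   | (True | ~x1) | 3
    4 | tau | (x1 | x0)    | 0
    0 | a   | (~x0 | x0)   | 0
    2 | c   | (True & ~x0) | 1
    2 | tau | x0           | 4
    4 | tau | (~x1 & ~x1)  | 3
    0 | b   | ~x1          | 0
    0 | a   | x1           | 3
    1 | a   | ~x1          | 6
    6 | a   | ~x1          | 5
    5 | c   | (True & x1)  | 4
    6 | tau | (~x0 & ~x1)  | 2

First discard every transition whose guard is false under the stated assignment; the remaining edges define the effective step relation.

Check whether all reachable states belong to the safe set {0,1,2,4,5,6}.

Allowed set {0,1,2,4,5,6}
Reachable = {0,3}
  0: ok
  3: outside
witness against invariant: a → 3

Answer: INVARIANT VIOLATED at state 3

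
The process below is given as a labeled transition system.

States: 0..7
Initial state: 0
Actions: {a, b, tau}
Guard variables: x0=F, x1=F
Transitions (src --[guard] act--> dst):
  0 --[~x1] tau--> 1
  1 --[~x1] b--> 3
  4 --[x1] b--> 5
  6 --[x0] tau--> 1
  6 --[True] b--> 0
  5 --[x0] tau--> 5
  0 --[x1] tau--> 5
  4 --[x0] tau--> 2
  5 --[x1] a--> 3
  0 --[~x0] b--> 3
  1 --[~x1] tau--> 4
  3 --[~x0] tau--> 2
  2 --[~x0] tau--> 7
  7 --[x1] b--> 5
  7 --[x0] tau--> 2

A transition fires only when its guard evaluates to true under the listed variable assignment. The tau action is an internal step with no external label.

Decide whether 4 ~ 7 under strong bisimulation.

Refine partition for ~:
  round 0: {{0,1,2,3,4,5,6,7}}
  round 1: {{0,1},{2,3},{4,5,7},{6}}
  round 2: {{0},{1},{2},{3},{4,5,7},{6}}
6 equivalence class(es) (converged in 3)
4∈{4,5,7}, 7∈{4,5,7}

Answer: BISIMILAR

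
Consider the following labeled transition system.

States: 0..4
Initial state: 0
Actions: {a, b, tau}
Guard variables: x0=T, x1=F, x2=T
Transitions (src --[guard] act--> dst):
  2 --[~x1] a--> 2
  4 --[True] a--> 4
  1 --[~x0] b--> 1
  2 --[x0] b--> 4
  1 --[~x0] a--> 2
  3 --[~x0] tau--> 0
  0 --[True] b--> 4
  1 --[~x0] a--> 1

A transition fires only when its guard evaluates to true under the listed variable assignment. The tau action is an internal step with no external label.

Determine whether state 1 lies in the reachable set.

After dropping false guards: 4 live edges.
L0 = {0}
L1 = {4}  now seen {0,4}
Reachable = {0,4}

Answer: UNREACHABLE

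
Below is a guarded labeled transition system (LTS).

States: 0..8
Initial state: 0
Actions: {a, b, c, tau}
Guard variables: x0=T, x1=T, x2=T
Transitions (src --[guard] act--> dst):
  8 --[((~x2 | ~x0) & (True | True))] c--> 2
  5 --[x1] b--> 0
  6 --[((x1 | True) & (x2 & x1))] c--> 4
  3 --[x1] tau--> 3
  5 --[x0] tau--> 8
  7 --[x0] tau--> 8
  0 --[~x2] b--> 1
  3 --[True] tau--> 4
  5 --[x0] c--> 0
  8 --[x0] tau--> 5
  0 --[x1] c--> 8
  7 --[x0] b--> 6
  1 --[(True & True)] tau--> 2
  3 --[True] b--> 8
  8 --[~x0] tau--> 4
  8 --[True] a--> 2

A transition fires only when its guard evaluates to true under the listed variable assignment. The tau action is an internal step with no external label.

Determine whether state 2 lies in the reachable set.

Answer: REACHABLE

Trace:
After dropping false guards: 13 live edges.
L0 = {0}
L1 = {8}  total {0,8}
L2 = {2,5}  total {0,2,5,8}
Reach set: {0,2,5,8}
witness 2: c·a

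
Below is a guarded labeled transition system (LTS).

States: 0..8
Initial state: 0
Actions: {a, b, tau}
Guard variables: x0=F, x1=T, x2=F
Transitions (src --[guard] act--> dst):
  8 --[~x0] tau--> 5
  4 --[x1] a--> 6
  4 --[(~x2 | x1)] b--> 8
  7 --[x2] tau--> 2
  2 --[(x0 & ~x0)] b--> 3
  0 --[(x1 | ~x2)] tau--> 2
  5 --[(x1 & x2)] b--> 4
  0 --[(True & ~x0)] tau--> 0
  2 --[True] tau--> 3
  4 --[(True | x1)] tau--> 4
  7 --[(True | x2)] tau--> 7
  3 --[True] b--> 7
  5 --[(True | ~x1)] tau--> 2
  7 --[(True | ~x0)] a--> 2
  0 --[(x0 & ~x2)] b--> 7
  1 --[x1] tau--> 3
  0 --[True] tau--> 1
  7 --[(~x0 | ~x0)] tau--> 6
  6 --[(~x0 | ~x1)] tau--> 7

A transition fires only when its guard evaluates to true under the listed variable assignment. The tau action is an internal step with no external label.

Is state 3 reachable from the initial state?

Answer: REACHABLE

Analysis:
After dropping false guards: 15 live edges.
L0 = {0}
L1 = {1,2}  total {0,1,2}
L2 = {3}  total {0,1,2,3}
L3 = {7}  total {0,1,2,3,7}
L4 = {6}  total {0,1,2,3,6,7}
Reach set: {0,1,2,3,6,7}
trace reaching 3: tau·tau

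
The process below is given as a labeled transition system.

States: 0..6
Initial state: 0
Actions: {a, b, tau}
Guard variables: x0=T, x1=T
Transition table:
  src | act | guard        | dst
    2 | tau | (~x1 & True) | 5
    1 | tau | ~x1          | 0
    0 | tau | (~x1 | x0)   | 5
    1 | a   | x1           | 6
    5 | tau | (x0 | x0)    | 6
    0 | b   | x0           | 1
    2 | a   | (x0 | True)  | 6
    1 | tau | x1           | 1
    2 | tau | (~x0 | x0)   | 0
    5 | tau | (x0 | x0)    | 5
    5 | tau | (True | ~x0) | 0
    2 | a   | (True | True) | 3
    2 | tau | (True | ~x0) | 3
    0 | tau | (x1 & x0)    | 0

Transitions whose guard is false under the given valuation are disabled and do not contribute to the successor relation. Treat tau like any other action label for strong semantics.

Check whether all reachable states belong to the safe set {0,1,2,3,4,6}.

Allowed set {0,1,2,3,4,6}
R = {0,1,5,6}
  0: safe
  1: safe
  5: ✗ unsafe
  6: safe
counterexample path to 5: tau

Answer: INVARIANT VIOLATED at state 5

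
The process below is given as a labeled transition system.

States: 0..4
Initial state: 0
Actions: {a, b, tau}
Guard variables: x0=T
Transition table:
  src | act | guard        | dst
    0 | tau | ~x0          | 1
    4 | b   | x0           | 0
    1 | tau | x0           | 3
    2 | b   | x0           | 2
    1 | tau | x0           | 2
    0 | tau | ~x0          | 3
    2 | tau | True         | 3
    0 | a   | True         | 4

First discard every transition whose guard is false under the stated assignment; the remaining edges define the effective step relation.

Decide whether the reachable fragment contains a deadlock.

Reachable = {0,4}
  0: a→4  [1 exit(s)]
  4: b→0  [1 exit(s)]

Answer: DEADLOCK-FREE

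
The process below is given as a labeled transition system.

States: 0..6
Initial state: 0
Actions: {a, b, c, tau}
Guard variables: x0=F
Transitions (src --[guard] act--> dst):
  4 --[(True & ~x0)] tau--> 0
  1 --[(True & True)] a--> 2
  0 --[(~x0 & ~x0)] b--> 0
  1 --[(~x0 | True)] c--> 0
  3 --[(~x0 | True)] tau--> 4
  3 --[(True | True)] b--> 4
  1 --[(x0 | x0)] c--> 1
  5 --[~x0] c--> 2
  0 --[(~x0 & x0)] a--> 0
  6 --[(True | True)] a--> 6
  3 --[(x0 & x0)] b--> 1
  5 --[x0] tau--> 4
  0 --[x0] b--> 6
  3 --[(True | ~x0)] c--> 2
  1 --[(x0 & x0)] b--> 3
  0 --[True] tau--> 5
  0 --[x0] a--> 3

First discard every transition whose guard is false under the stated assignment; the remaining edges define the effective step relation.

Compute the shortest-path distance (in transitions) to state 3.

Breadth-first toward 3:
  L0 = {0}
  L1 = {5}
  L2 = {2}
3 never appears.

Answer: UNREACHABLE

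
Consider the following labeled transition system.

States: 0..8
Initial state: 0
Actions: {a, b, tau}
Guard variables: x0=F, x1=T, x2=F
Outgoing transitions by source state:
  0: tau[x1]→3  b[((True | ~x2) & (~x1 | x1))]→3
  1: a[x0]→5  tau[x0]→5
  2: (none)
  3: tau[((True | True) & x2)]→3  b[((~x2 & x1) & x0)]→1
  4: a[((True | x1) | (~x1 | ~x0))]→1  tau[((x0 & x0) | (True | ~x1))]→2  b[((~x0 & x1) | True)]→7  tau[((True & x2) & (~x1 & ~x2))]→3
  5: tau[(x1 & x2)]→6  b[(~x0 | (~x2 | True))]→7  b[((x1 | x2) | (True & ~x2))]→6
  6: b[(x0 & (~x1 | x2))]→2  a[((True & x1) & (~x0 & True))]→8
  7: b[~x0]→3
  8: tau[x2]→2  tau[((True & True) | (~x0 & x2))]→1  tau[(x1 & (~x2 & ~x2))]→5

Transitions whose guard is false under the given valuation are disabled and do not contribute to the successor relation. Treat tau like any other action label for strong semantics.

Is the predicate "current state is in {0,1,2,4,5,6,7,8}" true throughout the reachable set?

Answer: INVARIANT VIOLATED at state 3

Trace:
Inv-set: {0,1,2,4,5,6,7,8}
Reach set: {0,3}
  0: ok
  3: VIOLATES
reach 3 via tau — violates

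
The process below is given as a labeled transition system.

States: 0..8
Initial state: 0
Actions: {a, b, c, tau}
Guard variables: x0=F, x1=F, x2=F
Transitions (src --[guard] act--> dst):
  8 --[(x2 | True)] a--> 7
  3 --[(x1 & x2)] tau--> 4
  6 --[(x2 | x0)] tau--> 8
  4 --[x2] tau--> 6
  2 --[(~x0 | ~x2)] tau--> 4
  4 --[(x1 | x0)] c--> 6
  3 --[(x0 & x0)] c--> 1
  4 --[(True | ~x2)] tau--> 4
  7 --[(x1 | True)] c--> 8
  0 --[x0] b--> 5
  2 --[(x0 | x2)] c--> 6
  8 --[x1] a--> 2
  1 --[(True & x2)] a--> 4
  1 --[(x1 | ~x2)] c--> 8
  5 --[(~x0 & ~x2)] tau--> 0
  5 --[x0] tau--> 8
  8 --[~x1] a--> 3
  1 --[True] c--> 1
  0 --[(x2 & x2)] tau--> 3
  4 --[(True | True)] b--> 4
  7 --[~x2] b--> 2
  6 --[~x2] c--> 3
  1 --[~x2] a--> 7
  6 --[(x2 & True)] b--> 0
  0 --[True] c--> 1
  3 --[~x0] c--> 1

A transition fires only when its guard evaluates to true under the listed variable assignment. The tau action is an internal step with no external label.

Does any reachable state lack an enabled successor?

Reachable = {0,1,2,3,4,7,8}
  0: c→1  [1 exit(s)]
  1: a→7  c→1  c→8  [3 exit(s)]
  2: tau→4  [1 exit(s)]
  3: c→1  [1 exit(s)]
  4: b→4  tau→4  [2 exit(s)]
  7: b→2  c→8  [2 exit(s)]
  8: a→3  a→7  [2 exit(s)]

Answer: DEADLOCK-FREE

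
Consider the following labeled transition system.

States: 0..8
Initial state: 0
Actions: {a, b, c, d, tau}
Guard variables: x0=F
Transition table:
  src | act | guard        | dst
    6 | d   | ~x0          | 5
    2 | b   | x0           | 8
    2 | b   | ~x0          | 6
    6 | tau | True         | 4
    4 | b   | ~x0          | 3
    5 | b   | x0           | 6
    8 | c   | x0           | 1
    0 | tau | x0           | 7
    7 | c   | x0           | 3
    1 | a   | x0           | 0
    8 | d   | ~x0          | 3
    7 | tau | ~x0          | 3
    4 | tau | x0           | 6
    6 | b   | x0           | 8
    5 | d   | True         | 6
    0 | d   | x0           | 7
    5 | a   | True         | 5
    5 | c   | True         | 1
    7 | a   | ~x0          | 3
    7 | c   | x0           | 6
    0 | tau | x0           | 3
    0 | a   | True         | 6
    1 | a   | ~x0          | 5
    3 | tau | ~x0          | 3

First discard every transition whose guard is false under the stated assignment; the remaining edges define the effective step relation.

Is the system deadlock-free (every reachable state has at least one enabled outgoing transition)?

R = {0,1,3,4,5,6}
  0: a→6  [deg 1]
  1: a→5  [deg 1]
  3: tau→3  [deg 1]
  4: b→3  [deg 1]
  5: a→5  c→1  d→6  [deg 3]
  6: d→5  tau→4  [deg 2]

Answer: DEADLOCK-FREE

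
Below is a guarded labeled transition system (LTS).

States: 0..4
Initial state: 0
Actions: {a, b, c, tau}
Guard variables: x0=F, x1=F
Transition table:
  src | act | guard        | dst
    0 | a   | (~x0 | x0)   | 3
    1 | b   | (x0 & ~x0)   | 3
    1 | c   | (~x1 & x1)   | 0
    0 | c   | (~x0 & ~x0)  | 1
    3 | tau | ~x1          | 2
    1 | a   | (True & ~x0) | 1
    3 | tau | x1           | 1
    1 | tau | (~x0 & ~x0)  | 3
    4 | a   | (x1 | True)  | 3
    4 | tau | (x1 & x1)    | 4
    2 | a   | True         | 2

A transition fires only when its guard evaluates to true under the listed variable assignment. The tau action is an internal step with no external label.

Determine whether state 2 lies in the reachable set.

After dropping false guards: 7 live edges.
L0 = {0}
L1 = {1,3}  total {0,1,3}
L2 = {2}  total {0,1,2,3}
R = {0,1,2,3}
witness 2: a·tau

Answer: REACHABLE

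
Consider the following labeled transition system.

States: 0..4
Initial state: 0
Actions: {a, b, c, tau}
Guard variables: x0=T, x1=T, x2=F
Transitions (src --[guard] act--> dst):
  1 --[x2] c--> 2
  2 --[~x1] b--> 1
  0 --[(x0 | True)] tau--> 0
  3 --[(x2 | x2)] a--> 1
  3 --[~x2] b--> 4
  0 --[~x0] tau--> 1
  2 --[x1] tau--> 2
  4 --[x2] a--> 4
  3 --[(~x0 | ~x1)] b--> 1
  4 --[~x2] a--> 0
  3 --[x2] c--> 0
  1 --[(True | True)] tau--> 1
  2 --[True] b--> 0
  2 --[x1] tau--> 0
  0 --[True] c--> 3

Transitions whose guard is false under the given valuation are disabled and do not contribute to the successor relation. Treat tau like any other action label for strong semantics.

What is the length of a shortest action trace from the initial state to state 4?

Answer: 2

Working:
Breadth-first toward 4:
  depth 0: {0}
  depth 1: {3}
  depth 2: {4}
depth(4)=2, e.g. c·b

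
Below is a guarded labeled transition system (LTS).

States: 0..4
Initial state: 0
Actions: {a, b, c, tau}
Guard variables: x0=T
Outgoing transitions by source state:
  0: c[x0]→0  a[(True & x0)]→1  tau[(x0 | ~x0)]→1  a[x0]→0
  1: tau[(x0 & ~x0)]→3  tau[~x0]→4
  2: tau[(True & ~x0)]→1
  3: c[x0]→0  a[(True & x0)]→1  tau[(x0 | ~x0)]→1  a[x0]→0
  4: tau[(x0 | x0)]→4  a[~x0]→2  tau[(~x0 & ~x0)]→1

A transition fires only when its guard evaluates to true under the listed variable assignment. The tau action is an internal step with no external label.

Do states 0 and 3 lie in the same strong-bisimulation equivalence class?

Answer: BISIMILAR

Trace:
Bisimulation quotient by refinement:
  π0 = {{0,1,2,3,4}}
  π1 = {{0,3},{1,2},{4}}
Fixed point at round 2; 3 class(es).
0∈{0,3}, 3∈{0,3}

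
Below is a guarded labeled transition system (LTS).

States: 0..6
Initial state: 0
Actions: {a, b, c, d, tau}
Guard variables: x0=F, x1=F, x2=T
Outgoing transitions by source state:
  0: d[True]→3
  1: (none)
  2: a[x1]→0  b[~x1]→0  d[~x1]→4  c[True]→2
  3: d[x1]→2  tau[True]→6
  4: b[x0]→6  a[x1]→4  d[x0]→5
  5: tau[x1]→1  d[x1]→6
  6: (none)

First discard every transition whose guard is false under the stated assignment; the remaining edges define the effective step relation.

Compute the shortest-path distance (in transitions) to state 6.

Breadth-first toward 6:
  L0 = {0}
  L1 = {3}
  L2 = {6}
6 enters at depth 2; path d·tau

Answer: 2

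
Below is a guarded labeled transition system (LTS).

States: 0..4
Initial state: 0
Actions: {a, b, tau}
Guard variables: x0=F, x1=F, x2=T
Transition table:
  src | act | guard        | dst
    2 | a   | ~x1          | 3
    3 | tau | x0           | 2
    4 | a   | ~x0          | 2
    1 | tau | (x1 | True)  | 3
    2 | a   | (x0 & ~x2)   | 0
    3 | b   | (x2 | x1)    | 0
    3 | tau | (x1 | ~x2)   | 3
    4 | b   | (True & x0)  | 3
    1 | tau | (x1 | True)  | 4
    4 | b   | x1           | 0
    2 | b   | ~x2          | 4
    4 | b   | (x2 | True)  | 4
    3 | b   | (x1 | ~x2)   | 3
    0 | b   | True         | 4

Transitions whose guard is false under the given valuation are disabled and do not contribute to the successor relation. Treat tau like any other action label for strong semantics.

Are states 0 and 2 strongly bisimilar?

Compute ~ classes (split until stable):
  P[0] = {{0,1,2,3,4}}
  P[1] = {{0,3},{1},{2},{4}}
  P[2] = {{0},{1},{2},{3},{4}}
stable after 3 split(s): 5 block(s)
[0]={0}  [2]={2}

Answer: NOT BISIMILAR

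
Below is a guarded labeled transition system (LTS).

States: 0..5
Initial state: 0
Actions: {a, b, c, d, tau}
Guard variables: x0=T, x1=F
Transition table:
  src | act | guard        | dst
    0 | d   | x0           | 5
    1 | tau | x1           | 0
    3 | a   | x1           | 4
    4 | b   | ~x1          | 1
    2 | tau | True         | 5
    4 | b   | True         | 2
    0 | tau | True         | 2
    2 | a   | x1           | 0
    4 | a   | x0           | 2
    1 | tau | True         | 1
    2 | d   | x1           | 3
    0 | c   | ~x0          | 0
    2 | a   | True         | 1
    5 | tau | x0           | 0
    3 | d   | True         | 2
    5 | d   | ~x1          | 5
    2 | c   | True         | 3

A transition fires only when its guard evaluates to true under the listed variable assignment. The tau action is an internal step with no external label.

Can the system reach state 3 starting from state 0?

12 transition(s) survive guard evaluation.
Layer 0: {0}
Layer 1: {2,5}  cumulative {0,2,5}
Layer 2: {1,3}  cumulative {0,1,2,3,5}
Reach set: {0,1,2,3,5}
witness 3: tau·c

Answer: REACHABLE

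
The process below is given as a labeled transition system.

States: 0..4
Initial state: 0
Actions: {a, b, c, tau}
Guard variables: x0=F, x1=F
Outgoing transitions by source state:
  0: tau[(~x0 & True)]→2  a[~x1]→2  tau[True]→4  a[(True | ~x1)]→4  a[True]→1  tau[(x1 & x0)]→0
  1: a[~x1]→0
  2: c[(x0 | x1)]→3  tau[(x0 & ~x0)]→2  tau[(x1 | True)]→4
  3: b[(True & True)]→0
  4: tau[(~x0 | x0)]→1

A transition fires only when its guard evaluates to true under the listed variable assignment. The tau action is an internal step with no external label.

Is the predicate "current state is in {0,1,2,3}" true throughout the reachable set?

Safe = {0,1,2,3}
Reachable = {0,1,2,4}
  0: ✓
  1: ✓
  2: ✓
  4: VIOLATES
witness against invariant: tau → 4

Answer: INVARIANT VIOLATED at state 4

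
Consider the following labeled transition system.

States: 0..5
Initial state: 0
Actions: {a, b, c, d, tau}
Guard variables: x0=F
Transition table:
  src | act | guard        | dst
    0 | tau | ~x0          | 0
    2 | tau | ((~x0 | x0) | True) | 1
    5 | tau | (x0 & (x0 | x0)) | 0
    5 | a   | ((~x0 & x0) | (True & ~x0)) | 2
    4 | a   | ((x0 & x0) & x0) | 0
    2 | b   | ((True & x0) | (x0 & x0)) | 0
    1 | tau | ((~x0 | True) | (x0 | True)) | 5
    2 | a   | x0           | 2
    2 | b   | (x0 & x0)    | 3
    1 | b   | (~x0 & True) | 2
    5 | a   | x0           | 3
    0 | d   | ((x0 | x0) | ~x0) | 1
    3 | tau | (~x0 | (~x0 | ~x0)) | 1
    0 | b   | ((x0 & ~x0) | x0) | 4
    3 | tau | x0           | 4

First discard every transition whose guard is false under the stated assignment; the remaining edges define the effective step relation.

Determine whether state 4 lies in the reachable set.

7 transition(s) survive guard evaluation.
L0 = {0}
L1 = {1}  cumulative {0,1}
L2 = {2,5}  cumulative {0,1,2,5}
Reach set: {0,1,2,5}

Answer: UNREACHABLE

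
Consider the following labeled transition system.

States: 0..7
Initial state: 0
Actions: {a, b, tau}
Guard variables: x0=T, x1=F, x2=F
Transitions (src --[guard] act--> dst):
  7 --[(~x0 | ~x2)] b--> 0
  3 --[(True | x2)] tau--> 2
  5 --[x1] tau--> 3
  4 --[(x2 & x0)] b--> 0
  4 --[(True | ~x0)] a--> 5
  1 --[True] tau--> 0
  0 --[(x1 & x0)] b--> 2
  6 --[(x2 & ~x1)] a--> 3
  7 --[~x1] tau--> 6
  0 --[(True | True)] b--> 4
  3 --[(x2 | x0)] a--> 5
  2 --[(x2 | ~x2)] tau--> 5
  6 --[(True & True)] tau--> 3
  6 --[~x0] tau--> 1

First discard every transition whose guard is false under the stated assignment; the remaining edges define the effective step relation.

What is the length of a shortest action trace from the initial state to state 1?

Answer: UNREACHABLE

Analysis:
Layered search for 1:
  Layer 0: {0}
  Layer 1: {4}
  Layer 2: {5}
1 never appears.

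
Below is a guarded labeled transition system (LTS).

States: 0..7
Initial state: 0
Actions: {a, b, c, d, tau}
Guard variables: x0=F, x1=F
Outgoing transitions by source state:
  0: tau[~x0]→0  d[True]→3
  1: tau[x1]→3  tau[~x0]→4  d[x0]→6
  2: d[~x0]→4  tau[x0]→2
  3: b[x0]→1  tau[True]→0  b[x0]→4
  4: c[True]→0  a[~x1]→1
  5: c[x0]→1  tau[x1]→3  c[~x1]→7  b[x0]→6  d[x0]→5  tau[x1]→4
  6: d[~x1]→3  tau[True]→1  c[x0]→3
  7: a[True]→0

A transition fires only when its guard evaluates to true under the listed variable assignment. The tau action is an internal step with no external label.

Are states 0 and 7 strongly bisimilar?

Bisimulation quotient by refinement:
  P[0] = {{0,1,2,3,4,5,6,7}}
  P[1] = {{0,6},{1,3},{2},{4},{5},{7}}
  P[2] = {{0},{1},{2},{3},{4},{5},{6},{7}}
8 equivalence class(es) (converged in 3)
class of 0: {0}; class of 7: {7}

Answer: NOT BISIMILAR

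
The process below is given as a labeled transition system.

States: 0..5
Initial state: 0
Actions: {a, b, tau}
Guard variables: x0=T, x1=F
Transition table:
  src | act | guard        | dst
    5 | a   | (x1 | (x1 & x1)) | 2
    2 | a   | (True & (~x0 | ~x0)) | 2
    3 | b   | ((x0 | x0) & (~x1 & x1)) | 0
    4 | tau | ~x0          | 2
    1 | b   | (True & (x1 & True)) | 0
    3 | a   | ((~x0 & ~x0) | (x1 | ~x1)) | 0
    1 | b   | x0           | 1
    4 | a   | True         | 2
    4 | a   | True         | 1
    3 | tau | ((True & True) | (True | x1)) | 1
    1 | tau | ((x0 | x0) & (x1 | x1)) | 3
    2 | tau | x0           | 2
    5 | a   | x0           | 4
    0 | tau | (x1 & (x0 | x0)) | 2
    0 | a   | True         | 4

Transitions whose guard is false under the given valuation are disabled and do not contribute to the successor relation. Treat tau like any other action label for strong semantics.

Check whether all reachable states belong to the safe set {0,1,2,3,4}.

Answer: INVARIANT HOLDS

Analysis:
Inv-set: {0,1,2,3,4}
R = {0,1,2,4}
  0: ok
  1: ok
  2: ok
  4: ok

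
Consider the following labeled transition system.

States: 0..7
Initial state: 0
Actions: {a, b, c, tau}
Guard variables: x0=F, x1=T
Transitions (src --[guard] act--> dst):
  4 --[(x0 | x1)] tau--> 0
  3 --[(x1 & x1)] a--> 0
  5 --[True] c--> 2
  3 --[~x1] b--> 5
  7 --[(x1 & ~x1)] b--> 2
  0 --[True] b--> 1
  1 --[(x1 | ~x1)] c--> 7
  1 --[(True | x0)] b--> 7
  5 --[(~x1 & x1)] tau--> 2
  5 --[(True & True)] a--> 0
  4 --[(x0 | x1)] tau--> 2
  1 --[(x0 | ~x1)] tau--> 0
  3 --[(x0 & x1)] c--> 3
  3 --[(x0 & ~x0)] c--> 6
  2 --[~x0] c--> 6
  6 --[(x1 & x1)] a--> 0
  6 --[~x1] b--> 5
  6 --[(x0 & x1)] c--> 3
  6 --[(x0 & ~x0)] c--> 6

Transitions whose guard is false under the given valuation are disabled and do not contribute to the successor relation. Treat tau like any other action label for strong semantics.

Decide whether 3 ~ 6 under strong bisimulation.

Answer: BISIMILAR

Analysis:
Compute ~ classes (split until stable):
  π0 = {{0,1,2,3,4,5,6,7}}
  π1 = {{0},{1},{2},{3,6},{4},{5},{7}}
Fixed point at round 2; 7 class(es).
class of 3: {3,6}; class of 6: {3,6}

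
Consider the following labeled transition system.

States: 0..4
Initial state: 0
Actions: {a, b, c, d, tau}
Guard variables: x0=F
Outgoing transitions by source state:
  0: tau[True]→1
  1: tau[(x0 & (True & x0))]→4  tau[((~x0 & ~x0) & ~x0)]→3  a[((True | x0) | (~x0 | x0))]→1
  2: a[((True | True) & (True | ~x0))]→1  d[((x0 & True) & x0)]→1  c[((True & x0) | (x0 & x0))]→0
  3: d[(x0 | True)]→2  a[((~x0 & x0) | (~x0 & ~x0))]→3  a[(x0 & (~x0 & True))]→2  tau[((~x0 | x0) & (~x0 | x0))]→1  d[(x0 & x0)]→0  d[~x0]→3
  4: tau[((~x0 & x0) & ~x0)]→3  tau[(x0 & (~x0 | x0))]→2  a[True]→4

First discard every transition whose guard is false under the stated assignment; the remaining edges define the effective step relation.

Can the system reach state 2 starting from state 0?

Guard filter leaves 9 enabled edge(s).
Layer 0: {0}
Layer 1: {1}  cumulative {0,1}
Layer 2: {3}  cumulative {0,1,3}
Layer 3: {2}  cumulative {0,1,2,3}
Reach set: {0,1,2,3}
Path to 2: tau·tau·d

Answer: REACHABLE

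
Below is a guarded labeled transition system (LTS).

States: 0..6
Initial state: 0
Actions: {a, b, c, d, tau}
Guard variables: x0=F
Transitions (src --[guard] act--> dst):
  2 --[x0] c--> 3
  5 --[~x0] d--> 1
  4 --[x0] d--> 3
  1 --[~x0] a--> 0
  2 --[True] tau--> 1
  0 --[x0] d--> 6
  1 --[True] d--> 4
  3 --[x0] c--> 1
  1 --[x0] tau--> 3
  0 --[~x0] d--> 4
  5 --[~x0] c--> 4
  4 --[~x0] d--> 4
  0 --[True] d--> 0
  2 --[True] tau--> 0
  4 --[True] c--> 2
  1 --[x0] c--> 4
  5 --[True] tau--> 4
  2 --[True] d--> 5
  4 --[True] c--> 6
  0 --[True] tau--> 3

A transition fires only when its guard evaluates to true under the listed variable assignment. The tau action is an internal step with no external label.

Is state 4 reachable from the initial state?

Guard filter leaves 14 enabled edge(s).
Layer 0: {0}
Layer 1: {3,4}  total {0,3,4}
Layer 2: {2,6}  total {0,2,3,4,6}
Layer 3: {1,5}  total {0,1,2,3,4,5,6}
Reachable = {0,1,2,3,4,5,6}
trace reaching 4: d

Answer: REACHABLE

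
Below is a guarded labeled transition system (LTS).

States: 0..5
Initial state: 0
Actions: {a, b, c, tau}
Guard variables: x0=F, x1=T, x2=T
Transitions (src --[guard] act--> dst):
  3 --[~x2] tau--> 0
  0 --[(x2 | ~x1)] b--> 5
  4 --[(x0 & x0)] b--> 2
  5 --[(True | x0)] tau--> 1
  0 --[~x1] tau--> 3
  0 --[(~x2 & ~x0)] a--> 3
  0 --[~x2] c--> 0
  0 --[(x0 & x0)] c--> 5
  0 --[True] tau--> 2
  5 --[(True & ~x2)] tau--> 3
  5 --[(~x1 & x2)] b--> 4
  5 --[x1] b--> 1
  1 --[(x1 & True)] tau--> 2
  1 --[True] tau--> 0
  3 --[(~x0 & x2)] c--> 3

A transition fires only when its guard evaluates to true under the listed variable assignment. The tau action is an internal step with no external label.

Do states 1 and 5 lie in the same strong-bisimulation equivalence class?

Refine partition for ~:
  P[0] = {{0,1,2,3,4,5}}
  P[1] = {{0,5},{1},{2,4},{3}}
  P[2] = {{0},{1},{2,4},{3},{5}}
5 equivalence class(es) (converged in 3)
[1]={1}  [5]={5}

Answer: NOT BISIMILAR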